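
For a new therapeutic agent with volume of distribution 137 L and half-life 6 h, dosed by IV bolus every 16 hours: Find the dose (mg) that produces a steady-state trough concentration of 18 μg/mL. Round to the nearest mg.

13192 mg

τ/t½ = 16/6 ≈ 2.6667, so f = (1/2)^(16/6) ≈ 0.157490.
Cmin,ss = (D/Vd)·f/(1−f), so D = Cmin,ss·Vd·(1−f)/f.
D = 18 × 137 × (1−f)/f ≈ 18 × 137 × 5.34961 ≈ 13192.14 mg.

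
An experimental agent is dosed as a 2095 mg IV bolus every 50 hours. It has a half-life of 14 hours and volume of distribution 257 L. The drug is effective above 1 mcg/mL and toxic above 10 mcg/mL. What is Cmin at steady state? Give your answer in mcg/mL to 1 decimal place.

0.7 mcg/mL

τ/t½ = 50/14 ≈ 3.5714, so fraction remaining f = (1/2)^(50/14) ≈ 0.0841.
At steady state, accumulation factor R = 1/(1 − e^(−kτ)) ≈ 1.0918.
Each bolus raises the concentration by D/Vd = 2095/257 ≈ 8.152 mcg/mL.
Steady-state peak Cmax,ss = C₀·R ≈ 8.152 × 1.0918 ≈ 8.900 mcg/mL.
One interval later, Cmin,ss = Cmax,ss·e^(−kτ) ≈ 8.900 × 0.0841 ≈ 0.748 mcg/mL.
Trough 0.7 mcg/mL vs MEC 1 mcg/mL: subtherapeutic.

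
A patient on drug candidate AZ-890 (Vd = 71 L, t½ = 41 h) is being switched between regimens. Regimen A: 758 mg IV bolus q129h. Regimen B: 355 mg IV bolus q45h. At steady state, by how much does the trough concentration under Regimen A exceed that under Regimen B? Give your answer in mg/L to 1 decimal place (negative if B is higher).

-3.0 mg/L

Regimen A: f = (1/2)^(129/41) ≈ 0.1129; Cmin,ss = (758/71)·f/(1−f) ≈ 1.359 mg/L.
Regimen B: f = (1/2)^(45/41) ≈ 0.4673; Cmin,ss = (355/71)·f/(1−f) ≈ 4.386 mg/L.
Difference ≈ 1.359 − 4.386 ≈ -3.027 mg/L.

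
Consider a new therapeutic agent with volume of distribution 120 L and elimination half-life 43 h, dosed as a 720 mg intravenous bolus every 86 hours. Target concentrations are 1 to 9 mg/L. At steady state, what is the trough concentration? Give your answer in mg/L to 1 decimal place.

τ = 86 h = 2 half-lives, so f = (1/2)^2 = 0.25.
Accumulation ratio R = 1/(1 − f) = 1/0.75 = 4/3.
Single-dose peak C₀ = D/Vd = 720/120 = 6 mg/L.
Steady-state peak Cmax,ss = C₀·R = 6 × 4/3 ≈ 8.000 mg/L.
Steady-state trough Cmin,ss = Cmax,ss·f ≈ 8.000 × 0.25 ≈ 2.000 mg/L.
Trough 2.0 mg/L vs MEC 1 mg/L: adequate.

2.0 mg/L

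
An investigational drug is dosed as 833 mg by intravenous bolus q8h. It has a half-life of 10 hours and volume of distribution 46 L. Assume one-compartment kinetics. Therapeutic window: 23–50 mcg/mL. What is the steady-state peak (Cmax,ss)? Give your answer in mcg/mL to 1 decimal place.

42.5 mcg/mL

k = ln2/t½ = ln2/10 ≈ 0.069315 h⁻¹; fraction remaining f = e^(−kτ) = e^(−0.069315×8) ≈ 0.5743.
At steady state, accumulation factor R = 1/(1 − e^(−kτ)) ≈ 2.3491.
Each bolus raises the concentration by D/Vd = 833/46 ≈ 18.109 mcg/mL.
Steady-state peak Cmax,ss = C₀·R ≈ 18.109 × 2.3491 ≈ 42.540 mcg/mL.
Peak 42.5 mcg/mL vs MTC 50 mcg/mL: below toxic threshold.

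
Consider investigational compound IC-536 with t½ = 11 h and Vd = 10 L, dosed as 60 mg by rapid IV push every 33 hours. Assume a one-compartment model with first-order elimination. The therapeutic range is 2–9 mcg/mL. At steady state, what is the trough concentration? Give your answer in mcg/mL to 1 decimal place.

The dosing interval is 3 half-lives, so f = 2^(−3) = 0.125.
Accumulation ratio R = 1/(1 − f) = 1/0.875 = 8/7.
Single-dose peak C₀ = D/Vd = 60/10 = 6 mcg/mL.
Steady-state peak Cmax,ss = C₀·R = 6 × 8/7 ≈ 6.857 mcg/mL.
Steady-state trough Cmin,ss = Cmax,ss·f ≈ 6.857 × 0.125 ≈ 0.857 mcg/mL.
Trough 0.9 mcg/mL vs MEC 2 mcg/mL: subtherapeutic.

0.9 mcg/mL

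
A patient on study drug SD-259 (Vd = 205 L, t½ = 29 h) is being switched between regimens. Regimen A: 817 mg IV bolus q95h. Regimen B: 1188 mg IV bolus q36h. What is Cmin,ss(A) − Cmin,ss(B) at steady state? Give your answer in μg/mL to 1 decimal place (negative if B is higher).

Regimen A: f = (1/2)^(95/29) ≈ 0.1032; Cmin,ss = (817/205)·f/(1−f) ≈ 0.459 μg/mL.
Regimen B: f = (1/2)^(36/29) ≈ 0.4230; Cmin,ss = (1188/205)·f/(1−f) ≈ 4.248 μg/mL.
Difference ≈ 0.459 − 4.248 ≈ -3.789 μg/mL.

-3.8 μg/mL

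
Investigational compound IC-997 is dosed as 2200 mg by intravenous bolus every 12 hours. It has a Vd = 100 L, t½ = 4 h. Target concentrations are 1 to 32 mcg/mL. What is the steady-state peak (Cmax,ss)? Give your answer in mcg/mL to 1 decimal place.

τ = 12 h = 3 half-lives, so f = (1/2)^3 = 0.125.
At steady state, R = 1/(1 − 0.125) = 8/7.
Single-dose peak C₀ = D/Vd = 2200/100 = 22 mcg/mL.
Steady-state peak Cmax,ss = C₀·R = 22 × 8/7 ≈ 25.143 mcg/mL.
Peak 25.1 mcg/mL vs MTC 32 mcg/mL: below toxic threshold.

25.1 mcg/mL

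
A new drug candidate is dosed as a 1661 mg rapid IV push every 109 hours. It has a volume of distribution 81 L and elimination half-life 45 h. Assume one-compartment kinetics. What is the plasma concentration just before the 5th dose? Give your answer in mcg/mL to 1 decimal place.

4.7 mcg/mL

f = (1/2)^(τ/t½) = (1/2)^(109/45) ≈ 0.1866.
C₀ = D/Vd = 1661/81 ≈ 20.506 mcg/mL.
Before the 5th dose, 4 doses have been given. Superposition: Cmin = C₀·(f + f² + … + f^4).
≈ 20.506 × (0.1866 + 0.0348 + 0.0065 + 0.0012) ≈ 20.506 × 0.2291 ≈ 4.698 mcg/mL.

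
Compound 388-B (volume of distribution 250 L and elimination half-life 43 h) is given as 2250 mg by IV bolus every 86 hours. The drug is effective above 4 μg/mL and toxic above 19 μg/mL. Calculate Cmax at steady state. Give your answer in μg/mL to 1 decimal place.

τ = 86 h = 2 half-lives, so f = (1/2)^2 = 0.25.
At steady state, R = 1/(1 − 0.25) = 4/3.
Single-dose peak C₀ = D/Vd = 2250/250 = 9 μg/mL.
Steady-state peak Cmax,ss = C₀·R = 9 × 4/3 ≈ 12.000 μg/mL.
Peak 12.0 μg/mL vs MTC 19 μg/mL: below toxic threshold.

12.0 μg/mL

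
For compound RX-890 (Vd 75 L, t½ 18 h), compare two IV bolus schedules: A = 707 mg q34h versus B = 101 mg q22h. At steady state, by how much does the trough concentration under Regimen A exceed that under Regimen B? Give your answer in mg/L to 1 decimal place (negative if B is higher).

2.5 mg/L

Regimen A: f = (1/2)^(34/18) ≈ 0.2700; Cmin,ss = (707/75)·f/(1−f) ≈ 3.487 mg/L.
Regimen B: f = (1/2)^(22/18) ≈ 0.4286; Cmin,ss = (101/75)·f/(1−f) ≈ 1.010 mg/L.
Difference ≈ 3.487 − 1.010 ≈ 2.477 mg/L.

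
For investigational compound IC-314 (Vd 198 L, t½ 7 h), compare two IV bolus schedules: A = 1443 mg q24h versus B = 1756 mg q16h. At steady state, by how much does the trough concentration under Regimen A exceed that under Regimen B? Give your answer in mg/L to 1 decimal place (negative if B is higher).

Regimen A: f = (1/2)^(24/7) ≈ 0.0929; Cmin,ss = (1443/198)·f/(1−f) ≈ 0.746 mg/L.
Regimen B: f = (1/2)^(16/7) ≈ 0.2051; Cmin,ss = (1756/198)·f/(1−f) ≈ 2.288 mg/L.
Difference ≈ 0.746 − 2.288 ≈ -1.542 mg/L.

-1.5 mg/L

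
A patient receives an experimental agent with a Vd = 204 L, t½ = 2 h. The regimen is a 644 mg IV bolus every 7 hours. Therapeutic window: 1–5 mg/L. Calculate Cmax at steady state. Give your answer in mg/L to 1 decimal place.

3.5 mg/L

τ/t½ = 7/2 ≈ 3.5, so fraction remaining f = (1/2)^(7/2) ≈ 0.0884.
At steady state, accumulation factor R = 1/(1 − e^(−kτ)) ≈ 1.0970.
Single-dose peak C₀ = D/Vd = 644/204 ≈ 3.157 mg/L.
Steady-state peak Cmax,ss = C₀·R ≈ 3.157 × 1.0970 ≈ 3.463 mg/L.
Peak 3.5 mg/L vs MTC 5 mg/L: below toxic threshold.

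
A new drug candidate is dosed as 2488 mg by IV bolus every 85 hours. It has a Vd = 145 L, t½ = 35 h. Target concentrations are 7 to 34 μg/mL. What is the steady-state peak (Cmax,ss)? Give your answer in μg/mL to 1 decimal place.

21.1 μg/mL

τ/t½ = 85/35 ≈ 2.4286, so fraction remaining f = (1/2)^(85/35) ≈ 0.1857.
At steady state, accumulation factor R = 1/(1 − e^(−kτ)) ≈ 1.2280.
Single-dose peak C₀ = D/Vd = 2488/145 ≈ 17.159 μg/mL.
Steady-state peak Cmax,ss = C₀·R ≈ 17.159 × 1.2280 ≈ 21.071 μg/mL.
Peak 21.1 μg/mL vs MTC 34 μg/mL: below toxic threshold.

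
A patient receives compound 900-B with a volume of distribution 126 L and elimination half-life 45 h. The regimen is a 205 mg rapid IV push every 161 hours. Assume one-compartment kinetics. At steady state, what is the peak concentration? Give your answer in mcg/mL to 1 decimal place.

τ/t½ = 161/45 ≈ 3.5778, so fraction remaining f = (1/2)^(161/45) ≈ 0.0837.
At steady state, accumulation factor R = 1/(1 − e^(−kτ)) ≈ 1.0913.
Each bolus raises the concentration by D/Vd = 205/126 ≈ 1.627 mcg/mL.
Steady-state peak Cmax,ss = C₀·R ≈ 1.627 × 1.0913 ≈ 1.776 mcg/mL.

1.8 mcg/mL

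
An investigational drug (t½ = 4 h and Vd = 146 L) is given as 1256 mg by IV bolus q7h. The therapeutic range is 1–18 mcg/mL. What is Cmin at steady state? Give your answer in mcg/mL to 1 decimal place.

k = ln2/t½ = ln2/4 ≈ 0.173287 h⁻¹; fraction remaining f = e^(−kτ) = e^(−0.173287×7) ≈ 0.2973.
Single-dose peak C₀ = D/Vd = 1256/146 ≈ 8.603 mcg/mL.
Steady-state trough Cmin,ss = C₀·f/(1−f) ≈ 8.603 × 0.2973/0.7027 ≈ 3.640 mcg/mL.
Trough 3.6 mcg/mL vs MEC 1 mcg/mL: adequate.

3.6 mcg/mL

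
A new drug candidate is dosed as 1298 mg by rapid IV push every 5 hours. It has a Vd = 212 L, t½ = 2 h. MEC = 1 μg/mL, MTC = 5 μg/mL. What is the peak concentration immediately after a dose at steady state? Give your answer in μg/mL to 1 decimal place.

Over one 5-h interval, 5/2 ≈ 2.5 half-lives elapse, leaving f ≈ 0.1768 of each dose.
Accumulation ratio R = 1/(1 − f) ≈ 1/0.8232 ≈ 1.2148.
Each bolus raises the concentration by D/Vd = 1298/212 ≈ 6.123 μg/mL.
Cmax,ss = C₀/(1 − f) ≈ 6.123/0.8232 ≈ 7.438 μg/mL.
Peak 7.4 μg/mL vs MTC 5 μg/mL: exceeds toxic threshold.

7.4 μg/mL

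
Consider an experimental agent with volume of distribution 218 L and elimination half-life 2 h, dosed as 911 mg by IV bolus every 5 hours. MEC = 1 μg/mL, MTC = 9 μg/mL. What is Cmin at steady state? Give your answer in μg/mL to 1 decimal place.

0.9 μg/mL

k = ln2/t½ = ln2/2 ≈ 0.346574 h⁻¹; fraction remaining f = e^(−kτ) = e^(−0.346574×5) ≈ 0.1768.
Accumulation ratio R = 1/(1 − f) ≈ 1/0.8232 ≈ 1.2148.
Single-dose peak C₀ = D/Vd = 911/218 ≈ 4.179 μg/mL.
Steady-state peak Cmax,ss = C₀·R ≈ 4.179 × 1.2148 ≈ 5.077 μg/mL.
One interval later, Cmin,ss = Cmax,ss·e^(−kτ) ≈ 5.077 × 0.1768 ≈ 0.898 μg/mL.
Trough 0.9 μg/mL vs MEC 1 μg/mL: subtherapeutic.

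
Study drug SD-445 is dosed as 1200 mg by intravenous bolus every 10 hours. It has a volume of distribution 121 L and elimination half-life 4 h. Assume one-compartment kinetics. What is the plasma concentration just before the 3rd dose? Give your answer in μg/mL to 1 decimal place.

2.1 μg/mL

f = (1/2)^(τ/t½) = (1/2)^(10/4) ≈ 0.1768.
C₀ = D/Vd = 1200/121 ≈ 9.917 μg/mL.
Before the 3rd dose, 2 doses have been given. Superposition: Cmin = C₀·(f + f²).
≈ 9.917 × (0.1768 + 0.0313) ≈ 9.917 × 0.2081 ≈ 2.064 μg/mL.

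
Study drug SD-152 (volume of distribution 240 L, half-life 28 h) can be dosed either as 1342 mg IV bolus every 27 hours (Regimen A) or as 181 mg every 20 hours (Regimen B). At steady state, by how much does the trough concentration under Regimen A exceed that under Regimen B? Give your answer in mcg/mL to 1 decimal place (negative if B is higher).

4.7 mcg/mL

Regimen A: f = (1/2)^(27/28) ≈ 0.5125; Cmin,ss = (1342/240)·f/(1−f) ≈ 5.878 mcg/mL.
Regimen B: f = (1/2)^(20/28) ≈ 0.6095; Cmin,ss = (181/240)·f/(1−f) ≈ 1.177 mcg/mL.
Difference ≈ 5.878 − 1.177 ≈ 4.701 mcg/mL.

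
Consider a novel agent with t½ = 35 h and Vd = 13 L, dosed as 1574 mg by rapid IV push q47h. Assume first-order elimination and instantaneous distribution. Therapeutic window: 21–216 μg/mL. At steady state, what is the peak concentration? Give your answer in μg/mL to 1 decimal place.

k = ln2/t½ = ln2/35 ≈ 0.019804 h⁻¹; fraction remaining f = e^(−kτ) = e^(−0.019804×47) ≈ 0.3942.
Accumulation ratio R = 1/(1 − f) ≈ 1/0.6058 ≈ 1.6507.
Each bolus raises the concentration by D/Vd = 1574/13 ≈ 121.077 μg/mL.
Steady-state peak Cmax,ss = C₀·R ≈ 121.077 × 1.6507 ≈ 199.862 μg/mL.
Peak 199.9 μg/mL vs MTC 216 μg/mL: below toxic threshold.

199.9 μg/mL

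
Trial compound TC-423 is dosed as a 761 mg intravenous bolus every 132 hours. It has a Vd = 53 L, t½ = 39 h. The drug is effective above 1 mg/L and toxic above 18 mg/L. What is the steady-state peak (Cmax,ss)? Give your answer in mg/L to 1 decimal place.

Over one 132-h interval, 132/39 ≈ 3.3846 half-lives elapse, leaving f ≈ 0.0957 of each dose.
At steady state, accumulation factor R = 1/(1 − e^(−kτ)) ≈ 1.1058.
Each bolus raises the concentration by D/Vd = 761/53 ≈ 14.358 mg/L.
Steady-state peak Cmax,ss = C₀·R ≈ 14.358 × 1.1058 ≈ 15.877 mg/L.
Peak 15.9 mg/L vs MTC 18 mg/L: below toxic threshold.

15.9 mg/L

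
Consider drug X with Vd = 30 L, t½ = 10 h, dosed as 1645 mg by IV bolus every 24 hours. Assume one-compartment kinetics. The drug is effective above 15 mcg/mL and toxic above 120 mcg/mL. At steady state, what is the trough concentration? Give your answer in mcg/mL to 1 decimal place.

Over one 24-h interval, 24/10 ≈ 2.4 half-lives elapse, leaving f ≈ 0.1895 of each dose.
Each bolus raises the concentration by D/Vd = 1645/30 ≈ 54.833 mcg/mL.
Steady-state trough Cmin,ss = C₀·f/(1−f) ≈ 54.833 × 0.1895/0.8105 ≈ 12.820 mcg/mL.
Trough 12.8 mcg/mL vs MEC 15 mcg/mL: subtherapeutic.

12.8 mcg/mL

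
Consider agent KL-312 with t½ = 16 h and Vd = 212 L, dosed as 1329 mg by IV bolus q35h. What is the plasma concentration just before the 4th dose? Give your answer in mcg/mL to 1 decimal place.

1.7 mcg/mL

f = (1/2)^(τ/t½) = (1/2)^(35/16) ≈ 0.2195.
C₀ = D/Vd = 1329/212 ≈ 6.269 mcg/mL.
Before the 4th dose, 3 doses have been given. Superposition: Cmin = C₀·(f + f² + … + f^3).
≈ 6.269 × (0.2195 + 0.0482 + 0.0106) ≈ 6.269 × 0.2783 ≈ 1.745 mcg/mL.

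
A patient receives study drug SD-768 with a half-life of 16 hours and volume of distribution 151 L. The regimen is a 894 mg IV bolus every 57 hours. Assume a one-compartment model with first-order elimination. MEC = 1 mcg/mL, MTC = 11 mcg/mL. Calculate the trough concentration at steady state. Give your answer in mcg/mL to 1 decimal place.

Over one 57-h interval, 57/16 ≈ 3.5625 half-lives elapse, leaving f ≈ 0.0846 of each dose.
Each bolus raises the concentration by D/Vd = 894/151 ≈ 5.921 mcg/mL.
Steady-state trough Cmin,ss = C₀·f/(1−f) ≈ 5.921 × 0.0846/0.9154 ≈ 0.547 mcg/mL.
Trough 0.5 mcg/mL vs MEC 1 mcg/mL: subtherapeutic.

0.5 mcg/mL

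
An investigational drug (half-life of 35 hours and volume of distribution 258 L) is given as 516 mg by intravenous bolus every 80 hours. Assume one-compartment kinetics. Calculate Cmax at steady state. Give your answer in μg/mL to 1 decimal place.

τ/t½ = 80/35 ≈ 2.2857, so fraction remaining f = (1/2)^(80/35) ≈ 0.2051.
At steady state, accumulation factor R = 1/(1 − e^(−kτ)) ≈ 1.2580.
Single-dose peak C₀ = D/Vd = 516/258 ≈ 2.000 μg/mL.
Cmax,ss = C₀/(1 − f) ≈ 2.000/0.7949 ≈ 2.516 μg/mL.

2.5 μg/mL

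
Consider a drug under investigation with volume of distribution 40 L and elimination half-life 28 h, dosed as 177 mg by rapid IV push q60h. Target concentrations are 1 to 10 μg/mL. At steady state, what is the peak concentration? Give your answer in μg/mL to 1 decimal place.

5.7 μg/mL

k = ln2/t½ = ln2/28 ≈ 0.024755 h⁻¹; fraction remaining f = e^(−kτ) = e^(−0.024755×60) ≈ 0.2264.
Accumulation ratio R = 1/(1 − f) ≈ 1/0.7736 ≈ 1.2927.
Each bolus raises the concentration by D/Vd = 177/40 ≈ 4.425 μg/mL.
Cmax,ss = C₀/(1 − f) ≈ 4.425/0.7736 ≈ 5.720 μg/mL.
Peak 5.7 μg/mL vs MTC 10 μg/mL: below toxic threshold.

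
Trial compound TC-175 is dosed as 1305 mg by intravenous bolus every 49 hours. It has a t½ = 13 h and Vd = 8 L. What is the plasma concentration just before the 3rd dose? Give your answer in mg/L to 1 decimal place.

f = (1/2)^(τ/t½) = (1/2)^(49/13) ≈ 0.0733.
C₀ = D/Vd = 1305/8 ≈ 163.125 mg/L.
Before the 3rd dose, 2 doses have been given. Superposition: Cmin = C₀·(f + f²).
≈ 163.125 × (0.0733 + 0.0054) ≈ 163.125 × 0.0787 ≈ 12.838 mg/L.

12.8 mg/L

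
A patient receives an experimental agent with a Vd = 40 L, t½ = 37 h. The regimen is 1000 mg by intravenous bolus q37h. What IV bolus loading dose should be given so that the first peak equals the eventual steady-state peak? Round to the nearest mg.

2000 mg

f = (1/2)^(37/37) ≈ 0.500000; accumulation ratio R = 1/(1−f) ≈ 2.00000.
Loading dose to hit Cmax,ss on first dose: D_load = D_maint·R ≈ 1000 × 2.00000 ≈ 2000.00 mg.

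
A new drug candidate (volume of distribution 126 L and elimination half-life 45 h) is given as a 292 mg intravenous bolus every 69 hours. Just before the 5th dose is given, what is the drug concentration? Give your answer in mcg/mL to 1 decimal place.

1.2 mcg/mL

f = (1/2)^(τ/t½) = (1/2)^(69/45) ≈ 0.3455.
C₀ = D/Vd = 292/126 ≈ 2.317 mcg/mL.
Before the 5th dose, 4 doses have been given. Superposition: Cmin = C₀·(f + f² + … + f^4).
≈ 2.317 × (0.3455 + 0.1194 + 0.0412 + 0.0142) ≈ 2.317 × 0.5203 ≈ 1.206 mcg/mL.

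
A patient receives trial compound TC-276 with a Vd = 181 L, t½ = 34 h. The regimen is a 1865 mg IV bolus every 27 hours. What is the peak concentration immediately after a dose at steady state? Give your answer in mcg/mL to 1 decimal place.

24.3 mcg/mL

k = ln2/t½ = ln2/34 ≈ 0.020387 h⁻¹; fraction remaining f = e^(−kτ) = e^(−0.020387×27) ≈ 0.5767.
Accumulation ratio R = 1/(1 − f) ≈ 1/0.4233 ≈ 2.3624.
Single-dose peak C₀ = D/Vd = 1865/181 ≈ 10.304 mcg/mL.
Steady-state peak Cmax,ss = C₀·R ≈ 10.304 × 2.3624 ≈ 24.342 mcg/mL.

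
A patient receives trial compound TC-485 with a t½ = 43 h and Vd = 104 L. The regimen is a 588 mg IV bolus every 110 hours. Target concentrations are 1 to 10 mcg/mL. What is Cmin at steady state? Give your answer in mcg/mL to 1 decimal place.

1.2 mcg/mL

Over one 110-h interval, 110/43 ≈ 2.5581 half-lives elapse, leaving f ≈ 0.1698 of each dose.
At steady state, accumulation factor R = 1/(1 − e^(−kτ)) ≈ 1.2045.
Single-dose peak C₀ = D/Vd = 588/104 ≈ 5.654 mcg/mL.
Cmax,ss = C₀/(1 − f) ≈ 5.654/0.8302 ≈ 6.810 mcg/mL.
One interval later, Cmin,ss = Cmax,ss·e^(−kτ) ≈ 6.810 × 0.1698 ≈ 1.156 mcg/mL.
Trough 1.2 mcg/mL vs MEC 1 mcg/mL: adequate.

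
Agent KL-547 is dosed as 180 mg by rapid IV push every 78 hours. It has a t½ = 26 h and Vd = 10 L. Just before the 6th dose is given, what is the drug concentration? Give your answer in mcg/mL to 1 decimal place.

f = (1/2)^(τ/t½) = (1/2)^(78/26) ≈ 0.1250.
C₀ = D/Vd = 180/10 ≈ 18.000 mcg/mL.
Before the 6th dose, 5 doses have been given. Superposition: Cmin = C₀·(f + f² + … + f^5).
≈ 18.000 × (0.1250 + 0.0156 + 0.0020 + 0.0002 + 0.0000) ≈ 18.000 × 0.1428 ≈ 2.570 mcg/mL.

2.6 mcg/mL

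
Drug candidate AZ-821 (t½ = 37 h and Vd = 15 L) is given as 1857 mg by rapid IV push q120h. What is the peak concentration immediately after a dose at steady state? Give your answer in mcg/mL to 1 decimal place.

Over one 120-h interval, 120/37 ≈ 3.2432 half-lives elapse, leaving f ≈ 0.1056 of each dose.
At steady state, accumulation factor R = 1/(1 − e^(−kτ)) ≈ 1.1181.
Each bolus raises the concentration by D/Vd = 1857/15 ≈ 123.800 mcg/mL.
Steady-state peak Cmax,ss = C₀·R ≈ 123.800 × 1.1181 ≈ 138.421 mcg/mL.

138.4 mcg/mL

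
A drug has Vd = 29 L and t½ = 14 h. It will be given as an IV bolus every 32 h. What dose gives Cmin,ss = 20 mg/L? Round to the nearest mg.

2248 mg

τ/t½ = 32/14 ≈ 2.2857, so f = (1/2)^(32/14) ≈ 0.205084.
Cmin,ss = (D/Vd)·f/(1−f), so D = Cmin,ss·Vd·(1−f)/f.
D = 20 × 29 × (1−f)/f ≈ 20 × 29 × 3.87605 ≈ 2248.11 mg.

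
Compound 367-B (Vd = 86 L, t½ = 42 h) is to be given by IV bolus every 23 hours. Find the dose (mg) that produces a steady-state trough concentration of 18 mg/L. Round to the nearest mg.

715 mg

τ/t½ = 23/42 ≈ 0.54762, so f = (1/2)^(23/42) ≈ 0.684148.
Cmin,ss = (D/Vd)·f/(1−f), so D = Cmin,ss·Vd·(1−f)/f.
D = 18 × 86 × (1−f)/f ≈ 18 × 86 × 0.46167 ≈ 714.67 mg.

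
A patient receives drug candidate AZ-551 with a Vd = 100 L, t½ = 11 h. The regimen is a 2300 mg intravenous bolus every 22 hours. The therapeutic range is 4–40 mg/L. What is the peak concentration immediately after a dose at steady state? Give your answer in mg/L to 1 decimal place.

The dosing interval is 2 half-lives, so f = 2^(−2) = 0.25.
Accumulation ratio R = 1/(1 − f) = 1/0.75 = 4/3.
Single-dose peak C₀ = D/Vd = 2300/100 = 23 mg/L.
Steady-state peak Cmax,ss = C₀·R = 23 × 4/3 ≈ 30.667 mg/L.
Peak 30.7 mg/L vs MTC 40 mg/L: below toxic threshold.

30.7 mg/L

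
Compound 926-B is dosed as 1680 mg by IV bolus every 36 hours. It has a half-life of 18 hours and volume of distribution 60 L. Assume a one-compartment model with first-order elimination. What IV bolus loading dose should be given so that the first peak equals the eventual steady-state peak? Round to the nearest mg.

2240 mg

f = (1/2)^(36/18) ≈ 0.250000; accumulation ratio R = 1/(1−f) ≈ 1.33333.
Loading dose to hit Cmax,ss on first dose: D_load = D_maint·R ≈ 1680 × 1.33333 ≈ 2239.99 mg.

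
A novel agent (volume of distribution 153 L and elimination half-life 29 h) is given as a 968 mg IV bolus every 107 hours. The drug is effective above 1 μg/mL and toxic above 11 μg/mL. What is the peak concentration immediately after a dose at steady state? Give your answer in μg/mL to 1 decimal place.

k = ln2/t½ = ln2/29 ≈ 0.023902 h⁻¹; fraction remaining f = e^(−kτ) = e^(−0.023902×107) ≈ 0.0775.
At steady state, accumulation factor R = 1/(1 − e^(−kτ)) ≈ 1.0840.
Each bolus raises the concentration by D/Vd = 968/153 ≈ 6.327 μg/mL.
Steady-state peak Cmax,ss = C₀·R ≈ 6.327 × 1.0840 ≈ 6.858 μg/mL.
Peak 6.9 μg/mL vs MTC 11 μg/mL: below toxic threshold.

6.9 μg/mL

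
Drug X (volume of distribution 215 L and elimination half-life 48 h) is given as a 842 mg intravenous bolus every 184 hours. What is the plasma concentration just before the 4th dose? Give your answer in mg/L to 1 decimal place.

f = (1/2)^(τ/t½) = (1/2)^(184/48) ≈ 0.0702.
C₀ = D/Vd = 842/215 ≈ 3.916 mg/L.
Before the 4th dose, 3 doses have been given. Superposition: Cmin = C₀·(f + f² + … + f^3).
≈ 3.916 × (0.0702 + 0.0049 + 0.0003) ≈ 3.916 × 0.0754 ≈ 0.295 mg/L.

0.3 mg/L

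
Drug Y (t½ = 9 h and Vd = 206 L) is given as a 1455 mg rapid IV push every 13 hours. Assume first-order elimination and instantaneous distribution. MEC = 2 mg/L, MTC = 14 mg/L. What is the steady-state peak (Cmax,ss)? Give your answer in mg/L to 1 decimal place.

11.2 mg/L

k = ln2/t½ = ln2/9 ≈ 0.077016 h⁻¹; fraction remaining f = e^(−kτ) = e^(−0.077016×13) ≈ 0.3674.
At steady state, accumulation factor R = 1/(1 − e^(−kτ)) ≈ 1.5808.
Single-dose peak C₀ = D/Vd = 1455/206 ≈ 7.063 mg/L.
Cmax,ss = C₀/(1 − f) ≈ 7.063/0.6326 ≈ 11.165 mg/L.
Peak 11.2 mg/L vs MTC 14 mg/L: below toxic threshold.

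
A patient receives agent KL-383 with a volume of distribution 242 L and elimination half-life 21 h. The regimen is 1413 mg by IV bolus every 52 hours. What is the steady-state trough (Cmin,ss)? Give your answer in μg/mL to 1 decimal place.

1.3 μg/mL

τ/t½ = 52/21 ≈ 2.4762, so fraction remaining f = (1/2)^(52/21) ≈ 0.1797.
Each bolus raises the concentration by D/Vd = 1413/242 ≈ 5.839 μg/mL.
Steady-state trough Cmin,ss = C₀·f/(1−f) ≈ 5.839 × 0.1797/0.8203 ≈ 1.279 μg/mL.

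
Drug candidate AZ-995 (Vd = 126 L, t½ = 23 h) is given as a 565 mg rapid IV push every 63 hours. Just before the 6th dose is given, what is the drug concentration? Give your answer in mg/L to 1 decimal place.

f = (1/2)^(τ/t½) = (1/2)^(63/23) ≈ 0.1498.
C₀ = D/Vd = 565/126 ≈ 4.484 mg/L.
Before the 6th dose, 5 doses have been given. Superposition: Cmin = C₀·(f + f² + … + f^5).
≈ 4.484 × (0.1498 + 0.0224 + 0.0034 + 0.0005 + 0.0001) ≈ 4.484 × 0.1762 ≈ 0.790 mg/L.

0.8 mg/L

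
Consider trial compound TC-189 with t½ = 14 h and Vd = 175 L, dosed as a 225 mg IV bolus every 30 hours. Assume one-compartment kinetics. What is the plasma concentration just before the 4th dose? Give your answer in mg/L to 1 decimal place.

0.4 mg/L

f = (1/2)^(τ/t½) = (1/2)^(30/14) ≈ 0.2264.
C₀ = D/Vd = 225/175 ≈ 1.286 mg/L.
Before the 4th dose, 3 doses have been given. Superposition: Cmin = C₀·(f + f² + … + f^3).
≈ 1.286 × (0.2264 + 0.0513 + 0.0116) ≈ 1.286 × 0.2893 ≈ 0.372 mg/L.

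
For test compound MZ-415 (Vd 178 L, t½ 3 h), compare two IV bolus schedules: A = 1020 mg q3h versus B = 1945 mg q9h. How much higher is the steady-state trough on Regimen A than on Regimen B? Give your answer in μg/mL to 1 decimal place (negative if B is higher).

4.2 μg/mL

Regimen A: f = (1/2)^(3/3) ≈ 0.5000; Cmin,ss = (1020/178)·f/(1−f) ≈ 5.730 μg/mL.
Regimen B: f = (1/2)^(9/3) ≈ 0.1250; Cmin,ss = (1945/178)·f/(1−f) ≈ 1.561 μg/mL.
Difference ≈ 5.730 − 1.561 ≈ 4.169 μg/mL.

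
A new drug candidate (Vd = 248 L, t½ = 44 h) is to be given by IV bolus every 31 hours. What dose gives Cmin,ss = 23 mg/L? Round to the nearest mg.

τ/t½ = 31/44 ≈ 0.70455, so f = (1/2)^(31/44) ≈ 0.613636.
Cmin,ss = (D/Vd)·f/(1−f), so D = Cmin,ss·Vd·(1−f)/f.
D = 23 × 248 × (1−f)/f ≈ 23 × 248 × 0.62963 ≈ 3591.41 mg.

3591 mg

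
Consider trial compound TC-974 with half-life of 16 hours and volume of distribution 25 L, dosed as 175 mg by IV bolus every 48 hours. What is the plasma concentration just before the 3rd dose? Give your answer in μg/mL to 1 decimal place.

1.0 μg/mL

f = (1/2)^(τ/t½) = (1/2)^(48/16) ≈ 0.1250.
C₀ = D/Vd = 175/25 ≈ 7.000 μg/mL.
Before the 3rd dose, 2 doses have been given. Superposition: Cmin = C₀·(f + f²).
≈ 7.000 × (0.1250 + 0.0156) ≈ 7.000 × 0.1406 ≈ 0.984 μg/mL.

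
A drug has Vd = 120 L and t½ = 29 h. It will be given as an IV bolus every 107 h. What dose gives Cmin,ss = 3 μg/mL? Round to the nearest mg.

4285 mg

τ/t½ = 107/29 ≈ 3.6897, so f = (1/2)^(107/29) ≈ 0.077500.
Cmin,ss = (D/Vd)·f/(1−f), so D = Cmin,ss·Vd·(1−f)/f.
D = 3 × 120 × (1−f)/f ≈ 3 × 120 × 11.90323 ≈ 4285.16 mg.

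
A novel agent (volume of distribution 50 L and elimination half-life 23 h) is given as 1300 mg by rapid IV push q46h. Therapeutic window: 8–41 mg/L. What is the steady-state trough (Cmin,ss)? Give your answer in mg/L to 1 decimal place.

8.7 mg/L

τ = 46 h = 2 half-lives, so f = (1/2)^2 = 0.25.
Accumulation ratio R = 1/(1 − f) = 1/0.75 = 4/3.
Single-dose peak C₀ = D/Vd = 1300/50 = 26 mg/L.
Steady-state peak Cmax,ss = C₀·R = 26 × 4/3 ≈ 34.667 mg/L.
Steady-state trough Cmin,ss = Cmax,ss·f ≈ 34.667 × 0.25 ≈ 8.667 mg/L.
Trough 8.7 mg/L vs MEC 8 mg/L: adequate.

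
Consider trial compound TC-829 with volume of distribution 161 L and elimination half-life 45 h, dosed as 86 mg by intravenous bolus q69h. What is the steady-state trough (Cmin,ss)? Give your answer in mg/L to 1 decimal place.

k = ln2/t½ = ln2/45 ≈ 0.015403 h⁻¹; fraction remaining f = e^(−kτ) = e^(−0.015403×69) ≈ 0.3455.
Accumulation ratio R = 1/(1 − f) ≈ 1/0.6545 ≈ 1.5279.
Each bolus raises the concentration by D/Vd = 86/161 ≈ 0.534 mg/L.
Cmax,ss = C₀/(1 − f) ≈ 0.534/0.6545 ≈ 0.816 mg/L.
One interval later, Cmin,ss = Cmax,ss·e^(−kτ) ≈ 0.816 × 0.3455 ≈ 0.282 mg/L.

0.3 mg/L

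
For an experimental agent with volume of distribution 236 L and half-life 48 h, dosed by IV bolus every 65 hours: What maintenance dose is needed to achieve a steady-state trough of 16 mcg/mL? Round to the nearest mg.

5877 mg

τ/t½ = 65/48 ≈ 1.3542, so f = (1/2)^(65/48) ≈ 0.391161.
Cmin,ss = (D/Vd)·f/(1−f), so D = Cmin,ss·Vd·(1−f)/f.
D = 16 × 236 × (1−f)/f ≈ 16 × 236 × 1.55649 ≈ 5877.31 mg.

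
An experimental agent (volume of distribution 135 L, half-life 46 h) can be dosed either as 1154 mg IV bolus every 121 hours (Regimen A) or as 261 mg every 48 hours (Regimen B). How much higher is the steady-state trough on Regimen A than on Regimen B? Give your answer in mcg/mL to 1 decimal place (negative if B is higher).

-0.2 mcg/mL

Regimen A: f = (1/2)^(121/46) ≈ 0.1615; Cmin,ss = (1154/135)·f/(1−f) ≈ 1.646 mcg/mL.
Regimen B: f = (1/2)^(48/46) ≈ 0.4852; Cmin,ss = (261/135)·f/(1−f) ≈ 1.822 mcg/mL.
Difference ≈ 1.646 − 1.822 ≈ -0.176 mcg/mL.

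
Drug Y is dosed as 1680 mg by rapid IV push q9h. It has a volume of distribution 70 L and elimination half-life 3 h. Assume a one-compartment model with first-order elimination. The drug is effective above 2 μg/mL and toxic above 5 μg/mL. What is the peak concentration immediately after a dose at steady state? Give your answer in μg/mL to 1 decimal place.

27.4 μg/mL

τ = 9 h = 3 half-lives, so f = (1/2)^3 = 0.125.
Accumulation ratio R = 1/(1 − f) = 1/0.875 = 8/7.
Single-dose peak C₀ = D/Vd = 1680/70 = 24 μg/mL.
Steady-state peak Cmax,ss = C₀·R = 24 × 8/7 ≈ 27.429 μg/mL.
Peak 27.4 μg/mL vs MTC 5 μg/mL: exceeds toxic threshold.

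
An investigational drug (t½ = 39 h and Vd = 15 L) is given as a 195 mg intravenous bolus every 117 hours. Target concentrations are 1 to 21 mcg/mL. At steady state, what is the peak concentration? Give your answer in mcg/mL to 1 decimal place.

14.9 mcg/mL

The dosing interval is 3 half-lives, so f = 2^(−3) = 0.125.
Accumulation ratio R = 1/(1 − f) = 1/0.875 = 8/7.
Single-dose peak C₀ = D/Vd = 195/15 = 13 mcg/mL.
Steady-state peak Cmax,ss = C₀·R = 13 × 8/7 ≈ 14.857 mcg/mL.
Peak 14.9 mcg/mL vs MTC 21 mcg/mL: below toxic threshold.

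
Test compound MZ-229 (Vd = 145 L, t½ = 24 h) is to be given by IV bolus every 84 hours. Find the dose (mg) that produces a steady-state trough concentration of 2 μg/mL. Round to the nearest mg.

τ/t½ = 84/24 ≈ 3.5, so f = (1/2)^(84/24) ≈ 0.088388.
Cmin,ss = (D/Vd)·f/(1−f), so D = Cmin,ss·Vd·(1−f)/f.
D = 2 × 145 × (1−f)/f ≈ 2 × 145 × 10.31375 ≈ 2990.99 mg.

2991 mg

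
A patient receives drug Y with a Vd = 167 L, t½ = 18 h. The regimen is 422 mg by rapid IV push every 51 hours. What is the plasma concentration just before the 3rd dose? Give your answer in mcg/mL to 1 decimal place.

0.4 mcg/mL

f = (1/2)^(τ/t½) = (1/2)^(51/18) ≈ 0.1403.
C₀ = D/Vd = 422/167 ≈ 2.527 mcg/mL.
Before the 3rd dose, 2 doses have been given. Superposition: Cmin = C₀·(f + f²).
≈ 2.527 × (0.1403 + 0.0197) ≈ 2.527 × 0.1600 ≈ 0.404 mcg/mL.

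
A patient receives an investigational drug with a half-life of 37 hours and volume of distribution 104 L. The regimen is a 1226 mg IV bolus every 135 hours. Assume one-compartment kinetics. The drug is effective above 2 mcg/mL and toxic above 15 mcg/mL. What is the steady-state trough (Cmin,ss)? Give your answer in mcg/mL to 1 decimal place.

1.0 mcg/mL

k = ln2/t½ = ln2/37 ≈ 0.018734 h⁻¹; fraction remaining f = e^(−kτ) = e^(−0.018734×135) ≈ 0.0797.
Single-dose peak C₀ = D/Vd = 1226/104 ≈ 11.788 mcg/mL.
Steady-state trough Cmin,ss = C₀·f/(1−f) ≈ 11.788 × 0.0797/0.9203 ≈ 1.021 mcg/mL.
Trough 1.0 mcg/mL vs MEC 2 mcg/mL: subtherapeutic.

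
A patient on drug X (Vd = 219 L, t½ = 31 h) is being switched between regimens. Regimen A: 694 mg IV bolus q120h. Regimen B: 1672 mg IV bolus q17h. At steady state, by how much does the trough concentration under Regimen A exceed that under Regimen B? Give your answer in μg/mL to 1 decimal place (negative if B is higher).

-16.3 μg/mL

Regimen A: f = (1/2)^(120/31) ≈ 0.0683; Cmin,ss = (694/219)·f/(1−f) ≈ 0.232 μg/mL.
Regimen B: f = (1/2)^(17/31) ≈ 0.6838; Cmin,ss = (1672/219)·f/(1−f) ≈ 16.510 μg/mL.
Difference ≈ 0.232 − 16.510 ≈ -16.278 μg/mL.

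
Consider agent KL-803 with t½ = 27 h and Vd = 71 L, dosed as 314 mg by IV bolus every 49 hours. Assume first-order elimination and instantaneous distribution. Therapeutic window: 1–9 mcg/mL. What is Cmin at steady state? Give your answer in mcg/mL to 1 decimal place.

1.8 mcg/mL

τ/t½ = 49/27 ≈ 1.8148, so fraction remaining f = (1/2)^(49/27) ≈ 0.2842.
Single-dose peak C₀ = D/Vd = 314/71 ≈ 4.423 mcg/mL.
Steady-state trough Cmin,ss = C₀·f/(1−f) ≈ 4.423 × 0.2842/0.7158 ≈ 1.756 mcg/mL.
Trough 1.8 mcg/mL vs MEC 1 mcg/mL: adequate.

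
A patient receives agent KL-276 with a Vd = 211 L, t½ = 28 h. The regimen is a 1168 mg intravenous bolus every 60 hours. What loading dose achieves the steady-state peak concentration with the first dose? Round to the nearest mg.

f = (1/2)^(60/28) ≈ 0.226431; accumulation ratio R = 1/(1−f) ≈ 1.29271.
Loading dose to hit Cmax,ss on first dose: D_load = D_maint·R ≈ 1168 × 1.29271 ≈ 1509.89 mg.

1510 mg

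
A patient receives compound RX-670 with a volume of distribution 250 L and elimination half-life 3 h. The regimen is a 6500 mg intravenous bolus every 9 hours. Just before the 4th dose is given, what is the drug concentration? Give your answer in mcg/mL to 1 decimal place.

f = (1/2)^(τ/t½) = (1/2)^(9/3) ≈ 0.1250.
C₀ = D/Vd = 6500/250 ≈ 26.000 mcg/mL.
Before the 4th dose, 3 doses have been given. Superposition: Cmin = C₀·(f + f² + … + f^3).
≈ 26.000 × (0.1250 + 0.0156 + 0.0020) ≈ 26.000 × 0.1426 ≈ 3.708 mcg/mL.

3.7 mcg/mL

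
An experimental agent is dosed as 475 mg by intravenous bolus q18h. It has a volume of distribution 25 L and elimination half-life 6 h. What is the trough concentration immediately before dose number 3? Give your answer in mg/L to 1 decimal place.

f = (1/2)^(τ/t½) = (1/2)^(18/6) ≈ 0.1250.
C₀ = D/Vd = 475/25 ≈ 19.000 mg/L.
Before the 3rd dose, 2 doses have been given. Superposition: Cmin = C₀·(f + f²).
≈ 19.000 × (0.1250 + 0.0156) ≈ 19.000 × 0.1406 ≈ 2.671 mg/L.

2.7 mg/L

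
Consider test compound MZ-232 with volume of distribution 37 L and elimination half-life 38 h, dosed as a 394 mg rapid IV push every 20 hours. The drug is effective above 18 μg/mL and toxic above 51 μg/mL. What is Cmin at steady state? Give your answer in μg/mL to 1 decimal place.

Over one 20-h interval, 20/38 ≈ 0.52632 half-lives elapse, leaving f ≈ 0.6943 of each dose.
Each bolus raises the concentration by D/Vd = 394/37 ≈ 10.649 μg/mL.
Steady-state trough Cmin,ss = C₀·f/(1−f) ≈ 10.649 × 0.6943/0.3057 ≈ 24.186 μg/mL.
Trough 24.2 μg/mL vs MEC 18 μg/mL: adequate.

24.2 μg/mL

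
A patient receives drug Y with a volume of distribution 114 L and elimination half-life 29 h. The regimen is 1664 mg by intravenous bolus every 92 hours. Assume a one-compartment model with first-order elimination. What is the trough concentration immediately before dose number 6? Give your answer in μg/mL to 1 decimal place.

1.8 μg/mL

f = (1/2)^(τ/t½) = (1/2)^(92/29) ≈ 0.1109.
C₀ = D/Vd = 1664/114 ≈ 14.596 μg/mL.
Before the 6th dose, 5 doses have been given. Superposition: Cmin = C₀·(f + f² + … + f^5).
≈ 14.596 × (0.1109 + 0.0123 + 0.0014 + 0.0002 + 0.0000) ≈ 14.596 × 0.1248 ≈ 1.822 μg/mL.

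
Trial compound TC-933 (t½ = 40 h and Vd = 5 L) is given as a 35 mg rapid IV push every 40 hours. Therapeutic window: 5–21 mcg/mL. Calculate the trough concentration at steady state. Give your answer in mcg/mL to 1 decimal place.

τ = 40 h = 1 half-life, so f = (1/2)^1 = 0.5.
At steady state, R = 1/(1 − 0.5) = 2/1.
Single-dose peak C₀ = D/Vd = 35/5 = 7 mcg/mL.
Steady-state peak Cmax,ss = C₀·R = 7 × 2/1 ≈ 14.000 mcg/mL.
Steady-state trough Cmin,ss = Cmax,ss·f ≈ 14.000 × 0.5 ≈ 7.000 mcg/mL.
Trough 7.0 mcg/mL vs MEC 5 mcg/mL: adequate.

7.0 mcg/mL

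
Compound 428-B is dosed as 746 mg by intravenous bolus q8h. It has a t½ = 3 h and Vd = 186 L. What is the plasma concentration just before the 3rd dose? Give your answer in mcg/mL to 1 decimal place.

0.7 mcg/mL

f = (1/2)^(τ/t½) = (1/2)^(8/3) ≈ 0.1575.
C₀ = D/Vd = 746/186 ≈ 4.011 mcg/mL.
Before the 3rd dose, 2 doses have been given. Superposition: Cmin = C₀·(f + f²).
≈ 4.011 × (0.1575 + 0.0248) ≈ 4.011 × 0.1823 ≈ 0.731 mcg/mL.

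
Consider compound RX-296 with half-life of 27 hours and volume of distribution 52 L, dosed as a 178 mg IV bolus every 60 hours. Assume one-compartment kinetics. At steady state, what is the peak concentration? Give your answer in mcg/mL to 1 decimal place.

k = ln2/t½ = ln2/27 ≈ 0.025672 h⁻¹; fraction remaining f = e^(−kτ) = e^(−0.025672×60) ≈ 0.2143.
Accumulation ratio R = 1/(1 − f) ≈ 1/0.7857 ≈ 1.2728.
Each bolus raises the concentration by D/Vd = 178/52 ≈ 3.423 mcg/mL.
Steady-state peak Cmax,ss = C₀·R ≈ 3.423 × 1.2728 ≈ 4.357 mcg/mL.

4.4 mcg/mL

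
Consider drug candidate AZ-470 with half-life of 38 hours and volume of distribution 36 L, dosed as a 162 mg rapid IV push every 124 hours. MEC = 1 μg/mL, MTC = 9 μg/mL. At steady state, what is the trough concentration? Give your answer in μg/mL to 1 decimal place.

τ/t½ = 124/38 ≈ 3.2632, so fraction remaining f = (1/2)^(124/38) ≈ 0.1042.
Single-dose peak C₀ = D/Vd = 162/36 ≈ 4.500 μg/mL.
Steady-state trough Cmin,ss = C₀·f/(1−f) ≈ 4.500 × 0.1042/0.8958 ≈ 0.523 μg/mL.
Trough 0.5 μg/mL vs MEC 1 μg/mL: subtherapeutic.

0.5 μg/mL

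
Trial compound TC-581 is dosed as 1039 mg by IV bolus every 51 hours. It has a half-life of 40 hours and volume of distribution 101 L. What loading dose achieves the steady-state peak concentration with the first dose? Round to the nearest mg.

1771 mg

f = (1/2)^(51/40) ≈ 0.413225; accumulation ratio R = 1/(1−f) ≈ 1.70423.
Loading dose to hit Cmax,ss on first dose: D_load = D_maint·R ≈ 1039 × 1.70423 ≈ 1770.69 mg.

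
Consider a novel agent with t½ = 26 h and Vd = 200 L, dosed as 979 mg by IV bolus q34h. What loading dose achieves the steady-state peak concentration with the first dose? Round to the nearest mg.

f = (1/2)^(34/26) ≈ 0.403967; accumulation ratio R = 1/(1−f) ≈ 1.67776.
Loading dose to hit Cmax,ss on first dose: D_load = D_maint·R ≈ 979 × 1.67776 ≈ 1642.53 mg.

1643 mg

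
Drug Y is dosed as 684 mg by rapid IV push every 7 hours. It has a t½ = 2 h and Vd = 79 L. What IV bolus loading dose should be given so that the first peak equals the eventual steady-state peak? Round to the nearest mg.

750 mg

f = (1/2)^(7/2) ≈ 0.088388; accumulation ratio R = 1/(1−f) ≈ 1.09696.
Loading dose to hit Cmax,ss on first dose: D_load = D_maint·R ≈ 684 × 1.09696 ≈ 750.32 mg.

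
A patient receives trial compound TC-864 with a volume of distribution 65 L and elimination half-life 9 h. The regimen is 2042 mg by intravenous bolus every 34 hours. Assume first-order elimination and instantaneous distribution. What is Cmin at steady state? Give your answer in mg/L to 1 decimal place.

τ/t½ = 34/9 ≈ 3.7778, so fraction remaining f = (1/2)^(34/9) ≈ 0.0729.
At steady state, accumulation factor R = 1/(1 − e^(−kτ)) ≈ 1.0786.
Each bolus raises the concentration by D/Vd = 2042/65 ≈ 31.415 mg/L.
Steady-state peak Cmax,ss = C₀·R ≈ 31.415 × 1.0786 ≈ 33.884 mg/L.
One interval later, Cmin,ss = Cmax,ss·e^(−kτ) ≈ 33.884 × 0.0729 ≈ 2.470 mg/L.

2.5 mg/L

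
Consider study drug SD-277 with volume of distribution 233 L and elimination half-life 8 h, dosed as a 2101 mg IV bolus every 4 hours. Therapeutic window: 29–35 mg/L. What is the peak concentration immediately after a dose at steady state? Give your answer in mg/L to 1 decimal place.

τ/t½ = 4/8 ≈ 0.5, so fraction remaining f = (1/2)^(4/8) ≈ 0.7071.
Accumulation ratio R = 1/(1 − f) ≈ 1/0.2929 ≈ 3.4141.
Each bolus raises the concentration by D/Vd = 2101/233 ≈ 9.017 mg/L.
Steady-state peak Cmax,ss = C₀·R ≈ 9.017 × 3.4141 ≈ 30.785 mg/L.
Peak 30.8 mg/L vs MTC 35 mg/L: below toxic threshold.

30.8 mg/L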